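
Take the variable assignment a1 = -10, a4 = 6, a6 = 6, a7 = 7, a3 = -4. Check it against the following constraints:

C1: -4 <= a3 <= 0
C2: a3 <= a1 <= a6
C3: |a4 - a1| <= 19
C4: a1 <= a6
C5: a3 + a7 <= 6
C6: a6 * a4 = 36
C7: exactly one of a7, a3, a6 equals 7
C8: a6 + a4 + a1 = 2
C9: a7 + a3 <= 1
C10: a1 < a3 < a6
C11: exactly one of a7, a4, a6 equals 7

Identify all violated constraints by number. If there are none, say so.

Constraints 2 and 9 are violated.

C1: a3 = -4 lies in [-4, 0]  yes
C2: values -4, -10, 6; a3 = -4 is not <= a1 = -10  no
C3: |6 - (-10)| = 16; 16 ≤ 19  yes
C4: a1 = -10, a6 = 6; -10 ≤ 6  yes
C5: a3 + a7 = -4 + 7 = 3; 3 ≤ 6  yes
C6: a6 * a4 = 6 * 6 = 36  yes
C7: a7=7, a3=-4, a6=6; 1 of them equals 7  yes
C8: a6 + a4 + a1 = 6 + 6 + (-10) = 2  yes
C9: a7 + a3 = 7 + (-4) = 3; 3 > 1, bound 1 not met  no
C10: values -10 < -4 < 6  yes
C11: a7=7, a4=6, a6=6; 1 of them equals 7  yes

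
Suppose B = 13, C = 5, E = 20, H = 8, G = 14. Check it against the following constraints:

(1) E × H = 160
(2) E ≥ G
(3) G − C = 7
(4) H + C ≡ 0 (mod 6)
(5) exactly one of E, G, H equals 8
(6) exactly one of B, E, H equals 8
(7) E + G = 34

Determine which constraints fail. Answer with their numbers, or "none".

Violated: 3, 4.

(1) E × H = 20 × 8 = 160 — satisfied.
(2) E = 20, G = 14; 20 ≥ 14 — satisfied.
(3) G − C = 14 − 5 = 9, not 7 — violated.
(4) H + C = 13; 13 mod 6 = 1, not 0 — violated.
(5) E=20, G=14, H=8; 1 of them equals 8 — satisfied.
(6) B=13, E=20, H=8; 1 of them equals 8 — satisfied.
(7) E + G = 20 + 14 = 34 — satisfied.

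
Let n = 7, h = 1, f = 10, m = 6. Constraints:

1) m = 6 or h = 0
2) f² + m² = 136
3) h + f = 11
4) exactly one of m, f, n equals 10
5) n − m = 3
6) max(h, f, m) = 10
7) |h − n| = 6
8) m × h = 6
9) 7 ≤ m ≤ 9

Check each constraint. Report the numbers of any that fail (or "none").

Constraints 5, 9 do not hold.

1) m = 6 = 6 (first disjunct)  OK
2) f² + m² = 10² + 6² = 100 + 36 = 136  OK
3) h + f = 1 + 10 = 11  OK
4) m=6, f=10, n=7; 1 of them equals 10  OK
5) n − m = 7 − 6 = 1, not 3  FAIL
6) max(1, 10, 6) = 10  OK
7) |1 − 7| = 6  OK
8) m × h = 6 × 1 = 6  OK
9) m = 6 is outside [7, 9]  FAIL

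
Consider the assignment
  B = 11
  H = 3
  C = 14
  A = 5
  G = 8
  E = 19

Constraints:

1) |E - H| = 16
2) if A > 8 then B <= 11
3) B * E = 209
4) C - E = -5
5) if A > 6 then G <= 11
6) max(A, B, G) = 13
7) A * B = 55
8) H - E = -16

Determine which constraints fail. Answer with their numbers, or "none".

1) |19 - 3| = 16 — holds.
2) A = 5, not > 8; antecedent false, conditional vacuously true — holds.
3) B * E = 11 * 19 = 209 — holds.
4) C - E = 14 - 19 = -5 — holds.
5) A = 5, not > 6; antecedent false, conditional vacuously true — holds.
6) max(5, 11, 8) = 11, not 13 — fails.
7) A * B = 5 * 11 = 55 — holds.
8) H - E = 3 - 19 = -16 — holds.

Constraint 6 is violated.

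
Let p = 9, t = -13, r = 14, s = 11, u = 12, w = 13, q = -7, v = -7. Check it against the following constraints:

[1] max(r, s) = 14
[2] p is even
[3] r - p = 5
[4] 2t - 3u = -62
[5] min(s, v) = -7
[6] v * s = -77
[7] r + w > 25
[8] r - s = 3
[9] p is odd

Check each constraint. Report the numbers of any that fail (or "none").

[1] max(14, 11) = 14  yes
[2] p = 9 is odd  no
[3] r - p = 14 - 9 = 5  yes
[4] 2t - 3u = 2(-13) - 3(12) = -62  yes
[5] min(11, -7) = -7  yes
[6] v * s = -7 * 11 = -77  yes
[7] r + w = 14 + 13 = 27; 27 > 25  yes
[8] r - s = 14 - 11 = 3  yes
[9] p = 9 is odd  yes

Constraint 2 is violated.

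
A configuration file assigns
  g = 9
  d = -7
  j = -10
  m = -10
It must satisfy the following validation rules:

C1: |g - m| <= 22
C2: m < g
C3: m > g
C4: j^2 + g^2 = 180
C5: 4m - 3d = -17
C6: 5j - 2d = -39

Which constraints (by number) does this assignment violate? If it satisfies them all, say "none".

No — constraints 3, 4, 5, and 6 are not satisfied.

C1: |9 - (-10)| = 19; 19 ≤ 22 — holds.
C2: m = -10, g = 9; -10 < 9 — holds.
C3: m = -10, g = 9; -10 ≤ 9 (want >) — does not hold.
C4: j^2 + g^2 = (-10)^2 + 9^2 = 100 + 81 = 181, not 180 — does not hold.
C5: 4m - 3d = 4(-10) - 3(-7) = -19, not -17 — does not hold.
C6: 5j - 2d = 5(-10) - 2(-7) = -36, not -39 — does not hold.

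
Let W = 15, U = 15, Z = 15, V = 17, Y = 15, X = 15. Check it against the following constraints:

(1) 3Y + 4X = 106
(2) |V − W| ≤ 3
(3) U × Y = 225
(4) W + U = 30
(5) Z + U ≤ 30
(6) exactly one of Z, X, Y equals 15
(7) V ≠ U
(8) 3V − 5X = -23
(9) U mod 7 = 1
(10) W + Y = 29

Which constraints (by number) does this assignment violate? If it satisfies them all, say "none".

(1) 3Y + 4X = 3(15) + 4(15) = 105, not 106 — fails.
(2) |17 − 15| = 2; 2 ≤ 3 — holds.
(3) U × Y = 15 × 15 = 225 — holds.
(4) W + U = 15 + 15 = 30 — holds.
(5) Z + U = 15 + 15 = 30; 30 ≤ 30 — holds.
(6) Z=15, X=15, Y=15; 3 of them equal 15, not exactly one — fails.
(7) V = 17, U = 15; distinct — holds.
(8) 3V − 5X = 3(17) − 5(15) = -24, not -23 — fails.
(9) 15 mod 7 = 1 — holds.
(10) W + Y = 15 + 15 = 30, not 29 — fails.

Constraints 1, 6, 8, and 10 do not hold.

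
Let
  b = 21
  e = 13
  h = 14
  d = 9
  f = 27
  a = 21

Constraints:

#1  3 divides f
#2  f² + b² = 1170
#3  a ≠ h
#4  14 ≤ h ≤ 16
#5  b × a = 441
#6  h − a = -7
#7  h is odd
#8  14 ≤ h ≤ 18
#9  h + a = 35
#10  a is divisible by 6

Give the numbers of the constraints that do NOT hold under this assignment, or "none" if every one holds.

No — constraints 7, 10 are not satisfied.

#1 27 / 3 = 9, so 3 divides 27  yes
#2 f² + b² = 27² + 21² = 729 + 441 = 1170  yes
#3 a = 21, h = 14; distinct  yes
#4 h = 14 lies in [14, 16]  yes
#5 b × a = 21 × 21 = 441  yes
#6 h − a = 14 − 21 = -7  yes
#7 h = 14 is even  no
#8 h = 14 lies in [14, 18]  yes
#9 h + a = 14 + 21 = 35  yes
#10 21 = 6×3 + 3, so 6 does not divide 21  no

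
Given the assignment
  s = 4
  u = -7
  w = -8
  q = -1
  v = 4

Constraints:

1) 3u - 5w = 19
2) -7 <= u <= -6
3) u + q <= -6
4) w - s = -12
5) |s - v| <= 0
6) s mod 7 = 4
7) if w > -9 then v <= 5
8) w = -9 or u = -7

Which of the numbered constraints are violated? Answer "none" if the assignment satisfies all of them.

1) 3u - 5w = 3(-7) - 5(-8) = 19 — holds.
2) u = -7 lies in [-7, -6] — holds.
3) u + q = -7 + (-1) = -8; -8 ≤ -6 — holds.
4) w - s = -8 - 4 = -12 — holds.
5) |4 - 4| = 0; 0 ≤ 0 — holds.
6) 4 mod 7 = 4 — holds.
7) w = -8 > -9, so we need v ≤ 5; v = 4 ≤ 5 — holds.
8) w = -8 ≠ -9, but u = -7 = -7 (second disjunct) — holds.

None — every constraint holds.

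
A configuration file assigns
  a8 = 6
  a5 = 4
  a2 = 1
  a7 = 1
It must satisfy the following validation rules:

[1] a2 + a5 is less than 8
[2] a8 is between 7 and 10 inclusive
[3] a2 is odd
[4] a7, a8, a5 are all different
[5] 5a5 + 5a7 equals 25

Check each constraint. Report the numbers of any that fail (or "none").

[1] a2 + a5 = 1 + 4 = 5; 5 < 8 — holds.
[2] a8 = 6 is outside [7, 10] — fails.
[3] a2 = 1 is odd — holds.
[4] values 1, 6, 4 are pairwise distinct — holds.
[5] 5a5 + 5a7 = 5(4) + 5(1) = 25 — holds.

Constraint 2 is violated.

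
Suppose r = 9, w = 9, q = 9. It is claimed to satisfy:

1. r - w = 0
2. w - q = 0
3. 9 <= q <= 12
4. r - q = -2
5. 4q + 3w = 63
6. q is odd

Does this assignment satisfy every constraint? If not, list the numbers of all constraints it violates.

1. r - w = 9 - 9 = 0 — holds.
2. w - q = 9 - 9 = 0 — holds.
3. q = 9 lies in [9, 12] — holds.
4. r - q = 9 - 9 = 0, not -2 — fails.
5. 4q + 3w = 4(9) + 3(9) = 63 — holds.
6. q = 9 is odd — holds.

Constraint 4 does not hold.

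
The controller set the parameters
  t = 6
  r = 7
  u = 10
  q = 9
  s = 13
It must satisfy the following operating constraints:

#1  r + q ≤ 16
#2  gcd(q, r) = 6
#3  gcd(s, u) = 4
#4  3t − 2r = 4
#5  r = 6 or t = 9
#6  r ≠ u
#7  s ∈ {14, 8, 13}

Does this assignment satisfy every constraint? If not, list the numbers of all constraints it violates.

#1 r + q = 7 + 9 = 16; 16 ≤ 16  ✔
#2 gcd(9, 7) = 1, not 6  ✘
#3 gcd(13, 10) = 1, not 4  ✘
#4 3t − 2r = 3(6) − 2(7) = 4  ✔
#5 r = 7 ≠ 6 and t = 6 ≠ 9; both disjuncts false  ✘
#6 r = 7, u = 10; distinct  ✔
#7 s = 13 is in {14, 8, 13}  ✔

Constraints 2, 3, 5 are violated.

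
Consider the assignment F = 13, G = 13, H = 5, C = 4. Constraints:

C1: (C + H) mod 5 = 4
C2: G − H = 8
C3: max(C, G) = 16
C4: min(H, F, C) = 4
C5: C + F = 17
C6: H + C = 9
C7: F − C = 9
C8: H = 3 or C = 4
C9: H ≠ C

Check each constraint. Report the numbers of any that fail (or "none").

C1: C + H = 9; 9 mod 5 = 4 — satisfied.
C2: G − H = 13 − 5 = 8 — satisfied.
C3: max(4, 13) = 13, not 16 — violated.
C4: min(5, 13, 4) = 4 — satisfied.
C5: C + F = 4 + 13 = 17 — satisfied.
C6: H + C = 5 + 4 = 9 — satisfied.
C7: F − C = 13 − 4 = 9 — satisfied.
C8: H = 5 ≠ 3, but C = 4 = 4 (second disjunct) — satisfied.
C9: H = 5, C = 4; distinct — satisfied.

No — constraint 3 is not satisfied.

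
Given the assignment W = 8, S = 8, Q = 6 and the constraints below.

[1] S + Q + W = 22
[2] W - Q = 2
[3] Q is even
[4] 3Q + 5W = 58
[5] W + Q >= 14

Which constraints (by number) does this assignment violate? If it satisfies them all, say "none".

The assignment satisfies every constraint.

[1] S + Q + W = 8 + 6 + 8 = 22 — OK.
[2] W - Q = 8 - 6 = 2 — OK.
[3] Q = 6 is even — OK.
[4] 3Q + 5W = 3(6) + 5(8) = 58 — OK.
[5] W + Q = 8 + 6 = 14; 14 ≥ 14 — OK.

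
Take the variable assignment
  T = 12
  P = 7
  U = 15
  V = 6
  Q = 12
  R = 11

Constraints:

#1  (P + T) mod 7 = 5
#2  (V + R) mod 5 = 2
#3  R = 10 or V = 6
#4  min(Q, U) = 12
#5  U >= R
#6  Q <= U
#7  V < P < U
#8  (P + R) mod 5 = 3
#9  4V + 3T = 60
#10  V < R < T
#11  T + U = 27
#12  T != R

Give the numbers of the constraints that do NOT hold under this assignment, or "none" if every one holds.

All constraints are satisfied.

#1 P + T = 19; 19 mod 7 = 5  yes
#2 V + R = 17; 17 mod 5 = 2  yes
#3 R = 11 ≠ 10, but V = 6 = 6 (second disjunct)  yes
#4 min(12, 15) = 12  yes
#5 U = 15, R = 11; 15 ≥ 11  yes
#6 Q = 12, U = 15; 12 ≤ 15  yes
#7 values 6 < 7 < 15  yes
#8 P + R = 18; 18 mod 5 = 3  yes
#9 4V + 3T = 4(6) + 3(12) = 60  yes
#10 values 6 < 11 < 12  yes
#11 T + U = 12 + 15 = 27  yes
#12 T = 12, R = 11; distinct  yes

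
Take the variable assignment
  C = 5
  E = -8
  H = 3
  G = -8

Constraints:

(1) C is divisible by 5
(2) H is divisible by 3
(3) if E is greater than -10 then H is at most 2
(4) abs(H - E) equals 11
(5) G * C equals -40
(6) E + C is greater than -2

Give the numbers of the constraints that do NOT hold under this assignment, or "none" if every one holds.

(1) 5 / 5 = 1, so 5 divides 5 — holds.
(2) 3 / 3 = 1, so 3 divides 3 — holds.
(3) E = -8 > -10, so we need H ≤ 2; but H = 3 > 2 — does not hold.
(4) abs(3 - (-8)) = 11 — holds.
(5) G * C = -8 * 5 = -40 — holds.
(6) E + C = -8 + 5 = -3; -3 ≤ -2, bound -2 not met — does not hold.

No — constraints 3, 6 are not satisfied.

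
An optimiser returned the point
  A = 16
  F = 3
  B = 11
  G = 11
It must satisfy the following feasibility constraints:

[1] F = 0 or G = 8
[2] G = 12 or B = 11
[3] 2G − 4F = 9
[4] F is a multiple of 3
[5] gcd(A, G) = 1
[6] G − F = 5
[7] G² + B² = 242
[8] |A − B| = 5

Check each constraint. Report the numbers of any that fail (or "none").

[1] F = 3 ≠ 0 and G = 11 ≠ 8; both disjuncts false  no
[2] G = 11 ≠ 12, but B = 11 = 11 (second disjunct)  yes
[3] 2G − 4F = 2(11) − 4(3) = 10, not 9  no
[4] 3 / 3 = 1, so 3 divides 3  yes
[5] gcd(16, 11) = 1  yes
[6] G − F = 11 − 3 = 8, not 5  no
[7] G² + B² = 11² + 11² = 121 + 121 = 242  yes
[8] |16 − 11| = 5  yes

Violated: 1, 3, and 6.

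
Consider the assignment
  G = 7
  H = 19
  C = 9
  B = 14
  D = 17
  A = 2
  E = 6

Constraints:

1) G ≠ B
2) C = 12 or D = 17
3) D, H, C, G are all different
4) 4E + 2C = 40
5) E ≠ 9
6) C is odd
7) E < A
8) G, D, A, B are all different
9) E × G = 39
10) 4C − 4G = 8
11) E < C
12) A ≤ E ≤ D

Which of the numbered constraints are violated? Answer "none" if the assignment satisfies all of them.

Constraints 4, 7, and 9 do not hold.

1) G = 7, B = 14; distinct — satisfied.
2) C = 9 ≠ 12, but D = 17 = 17 (second disjunct) — satisfied.
3) values 17, 19, 9, 7 are pairwise distinct — satisfied.
4) 4E + 2C = 4(6) + 2(9) = 42, not 40 — violated.
5) E = 6, and 6 ≠ 9 — satisfied.
6) C = 9 is odd — satisfied.
7) E = 6, A = 2; 6 ≥ 2 (want <) — violated.
8) values 7, 17, 2, 14 are pairwise distinct — satisfied.
9) E × G = 6 × 7 = 42, not 39 — violated.
10) 4C − 4G = 4(9) − 4(7) = 8 — satisfied.
11) E = 6, C = 9; 6 < 9 — satisfied.
12) values 2 ≤ 6 ≤ 17 — satisfied.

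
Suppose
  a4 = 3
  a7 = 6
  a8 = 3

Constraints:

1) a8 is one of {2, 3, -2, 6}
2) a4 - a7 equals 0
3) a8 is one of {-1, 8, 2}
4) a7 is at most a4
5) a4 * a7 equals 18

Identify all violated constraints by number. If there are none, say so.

Constraints 2, 3, 4 are violated.

1) a8 = 3 is in {2, 3, -2, 6}  holds
2) a4 - a7 = 3 - 6 = -3, not 0  fails
3) a8 = 3 is not in {-1, 8, 2}  fails
4) a7 = 6, a4 = 3; 6 > 3 (want ≤)  fails
5) a4 * a7 = 3 * 6 = 18  holds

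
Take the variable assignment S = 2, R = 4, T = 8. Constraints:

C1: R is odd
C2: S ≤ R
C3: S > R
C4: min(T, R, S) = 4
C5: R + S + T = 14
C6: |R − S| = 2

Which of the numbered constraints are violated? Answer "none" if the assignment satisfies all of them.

No — constraints 1, 3, and 4 are not satisfied.

C1: R = 4 is even  no
C2: S = 2, R = 4; 2 ≤ 4  yes
C3: S = 2, R = 4; 2 ≤ 4 (want >)  no
C4: min(8, 4, 2) = 2, not 4  no
C5: R + S + T = 4 + 2 + 8 = 14  yes
C6: |4 − 2| = 2  yes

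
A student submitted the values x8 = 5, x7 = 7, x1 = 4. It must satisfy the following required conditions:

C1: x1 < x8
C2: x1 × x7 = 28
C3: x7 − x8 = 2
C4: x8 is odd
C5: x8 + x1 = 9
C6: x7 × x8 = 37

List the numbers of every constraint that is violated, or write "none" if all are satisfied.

The assignment fails constraint 6.

C1: x1 = 4, x8 = 5; 4 < 5  yes
C2: x1 × x7 = 4 × 7 = 28  yes
C3: x7 − x8 = 7 − 5 = 2  yes
C4: x8 = 5 is odd  yes
C5: x8 + x1 = 5 + 4 = 9  yes
C6: x7 × x8 = 7 × 5 = 35, not 37  no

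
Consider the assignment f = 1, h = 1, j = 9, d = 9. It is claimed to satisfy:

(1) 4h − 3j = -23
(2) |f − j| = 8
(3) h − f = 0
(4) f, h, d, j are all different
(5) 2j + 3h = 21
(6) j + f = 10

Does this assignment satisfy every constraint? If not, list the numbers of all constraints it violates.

(1) 4h − 3j = 4(1) − 3(9) = -23  OK
(2) |1 − 9| = 8  OK
(3) h − f = 1 − 1 = 0  OK
(4) f = h = 1, not all different  FAIL
(5) 2j + 3h = 2(9) + 3(1) = 21  OK
(6) j + f = 9 + 1 = 10  OK

Constraint 4 is violated.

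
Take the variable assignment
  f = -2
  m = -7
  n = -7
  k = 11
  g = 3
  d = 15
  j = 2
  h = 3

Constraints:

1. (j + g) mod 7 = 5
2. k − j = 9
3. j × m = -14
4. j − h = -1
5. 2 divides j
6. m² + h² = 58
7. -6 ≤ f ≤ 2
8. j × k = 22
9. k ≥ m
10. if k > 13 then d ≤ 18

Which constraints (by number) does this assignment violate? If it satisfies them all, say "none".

1. j + g = 5; 5 mod 7 = 5 — OK.
2. k − j = 11 − 2 = 9 — OK.
3. j × m = 2 × (-7) = -14 — OK.
4. j − h = 2 − 3 = -1 — OK.
5. 2 / 2 = 1, so 2 divides 2 — OK.
6. m² + h² = (-7)² + 3² = 49 + 9 = 58 — OK.
7. f = -2 lies in [-6, 2] — OK.
8. j × k = 2 × 11 = 22 — OK.
9. k = 11, m = -7; 11 ≥ -7 — OK.
10. k = 11, not > 13; antecedent false, conditional vacuously true — OK.

No violations.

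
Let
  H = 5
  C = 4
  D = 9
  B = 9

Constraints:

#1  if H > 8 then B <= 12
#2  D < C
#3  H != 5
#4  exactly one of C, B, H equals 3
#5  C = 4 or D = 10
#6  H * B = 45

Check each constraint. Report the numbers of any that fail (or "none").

#1 H = 5, not > 8; antecedent false, conditional vacuously true  OK
#2 D = 9, C = 4; 9 ≥ 4 (want <)  FAIL
#3 H = 5, but 5 is required to differ  FAIL
#4 C=4, B=9, H=5; 0 of them equal 3, not exactly one  FAIL
#5 C = 4 = 4 (first disjunct)  OK
#6 H * B = 5 * 9 = 45  OK

Violated: 2, 3, and 4.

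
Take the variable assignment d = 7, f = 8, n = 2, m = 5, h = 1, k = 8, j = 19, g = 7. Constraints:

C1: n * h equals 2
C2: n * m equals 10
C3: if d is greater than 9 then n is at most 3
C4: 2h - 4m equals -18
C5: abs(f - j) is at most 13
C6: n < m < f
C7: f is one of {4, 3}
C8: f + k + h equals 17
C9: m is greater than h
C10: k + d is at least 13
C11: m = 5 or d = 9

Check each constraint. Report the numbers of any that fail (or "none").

No — constraint 7 is not satisfied.

C1: n * h = 2 * 1 = 2  true
C2: n * m = 2 * 5 = 10  true
C3: d = 7, not > 9; antecedent false, conditional vacuously true  true
C4: 2h - 4m = 2(1) - 4(5) = -18  true
C5: abs(8 - 19) = 11; 11 ≤ 13  true
C6: values 2 < 5 < 8  true
C7: f = 8 is not in {4, 3}  false
C8: f + k + h = 8 + 8 + 1 = 17  true
C9: m = 5, h = 1; 5 > 1  true
C10: k + d = 8 + 7 = 15; 15 ≥ 13  true
C11: m = 5 = 5 (first disjunct)  true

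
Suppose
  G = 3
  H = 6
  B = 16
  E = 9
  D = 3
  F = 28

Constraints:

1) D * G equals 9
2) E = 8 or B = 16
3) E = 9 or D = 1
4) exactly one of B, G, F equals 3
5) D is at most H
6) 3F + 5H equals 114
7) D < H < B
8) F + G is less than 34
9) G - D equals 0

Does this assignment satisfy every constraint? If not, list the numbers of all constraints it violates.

1) D * G = 3 * 3 = 9 — holds.
2) E = 9 ≠ 8, but B = 16 = 16 (second disjunct) — holds.
3) E = 9 = 9 (first disjunct) — holds.
4) B=16, G=3, F=28; 1 of them equals 3 — holds.
5) D = 3, H = 6; 3 ≤ 6 — holds.
6) 3F + 5H = 3(28) + 5(6) = 114 — holds.
7) values 3 < 6 < 16 — holds.
8) F + G = 28 + 3 = 31; 31 < 34 — holds.
9) G - D = 3 - 3 = 0 — holds.

No violations.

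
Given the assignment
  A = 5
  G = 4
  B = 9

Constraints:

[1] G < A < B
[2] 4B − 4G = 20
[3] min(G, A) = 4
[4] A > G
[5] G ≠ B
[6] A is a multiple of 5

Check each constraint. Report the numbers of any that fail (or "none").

The assignment satisfies every constraint.

[1] values 4 < 5 < 9 — satisfied.
[2] 4B − 4G = 4(9) − 4(4) = 20 — satisfied.
[3] min(4, 5) = 4 — satisfied.
[4] A = 5, G = 4; 5 > 4 — satisfied.
[5] G = 4, B = 9; distinct — satisfied.
[6] 5 / 5 = 1, so 5 divides 5 — satisfied.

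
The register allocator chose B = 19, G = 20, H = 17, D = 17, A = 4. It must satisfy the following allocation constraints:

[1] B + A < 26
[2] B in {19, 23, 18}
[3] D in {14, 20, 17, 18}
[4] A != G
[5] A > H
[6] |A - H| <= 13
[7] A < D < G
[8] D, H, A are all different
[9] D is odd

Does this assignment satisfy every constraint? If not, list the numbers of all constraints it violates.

[1] B + A = 19 + 4 = 23; 23 < 26 — holds.
[2] B = 19 is in {19, 23, 18} — holds.
[3] D = 17 is in {14, 20, 17, 18} — holds.
[4] A = 4, G = 20; distinct — holds.
[5] A = 4, H = 17; 4 ≤ 17 (want >) — fails.
[6] |4 - 17| = 13; 13 ≤ 13 — holds.
[7] values 4 < 17 < 20 — holds.
[8] D = H = 17, not all different — fails.
[9] D = 17 is odd — holds.

Constraints 5 and 8 do not hold.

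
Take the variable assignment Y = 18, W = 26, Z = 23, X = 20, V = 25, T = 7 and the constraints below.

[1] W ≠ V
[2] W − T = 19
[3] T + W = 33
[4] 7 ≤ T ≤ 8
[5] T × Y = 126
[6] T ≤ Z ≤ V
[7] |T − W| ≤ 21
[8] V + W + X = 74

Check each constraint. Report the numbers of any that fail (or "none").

Constraint 8 does not hold.

[1] W = 26, V = 25; distinct — holds.
[2] W − T = 26 − 7 = 19 — holds.
[3] T + W = 7 + 26 = 33 — holds.
[4] T = 7 lies in [7, 8] — holds.
[5] T × Y = 7 × 18 = 126 — holds.
[6] values 7 ≤ 23 ≤ 25 — holds.
[7] |7 − 26| = 19; 19 ≤ 21 — holds.
[8] V + W + X = 25 + 26 + 20 = 71, not 74 — does not hold.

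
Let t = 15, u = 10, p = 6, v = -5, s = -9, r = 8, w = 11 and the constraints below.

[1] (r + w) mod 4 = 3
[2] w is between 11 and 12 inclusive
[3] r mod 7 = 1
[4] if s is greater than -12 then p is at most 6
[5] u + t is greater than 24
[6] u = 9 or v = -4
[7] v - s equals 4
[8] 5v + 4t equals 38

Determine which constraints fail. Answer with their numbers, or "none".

No — constraints 6 and 8 are not satisfied.

[1] r + w = 19; 19 mod 4 = 3 — satisfied.
[2] w = 11 lies in [11, 12] — satisfied.
[3] 8 mod 7 = 1 — satisfied.
[4] s = -9 > -12, so we need p ≤ 6; p = 6 ≤ 6 — satisfied.
[5] u + t = 10 + 15 = 25; 25 > 24 — satisfied.
[6] u = 10 ≠ 9 and v = -5 ≠ -4; both disjuncts false — violated.
[7] v - s = -5 - (-9) = 4 — satisfied.
[8] 5v + 4t = 5(-5) + 4(15) = 35, not 38 — violated.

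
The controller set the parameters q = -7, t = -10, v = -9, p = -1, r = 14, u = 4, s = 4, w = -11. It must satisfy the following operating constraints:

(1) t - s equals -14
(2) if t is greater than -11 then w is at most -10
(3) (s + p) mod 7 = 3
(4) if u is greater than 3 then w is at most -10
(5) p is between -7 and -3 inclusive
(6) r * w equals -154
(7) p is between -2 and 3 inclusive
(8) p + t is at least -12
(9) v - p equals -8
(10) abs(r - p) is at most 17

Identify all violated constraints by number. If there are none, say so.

The assignment fails constraint 5.

(1) t - s = -10 - 4 = -14  yes
(2) t = -10 > -11, so we need w ≤ -10; w = -11 ≤ -10  yes
(3) s + p = 3; 3 mod 7 = 3  yes
(4) u = 4 > 3, so we need w ≤ -10; w = -11 ≤ -10  yes
(5) p = -1 is outside [-7, -3]  no
(6) r * w = 14 * (-11) = -154  yes
(7) p = -1 lies in [-2, 3]  yes
(8) p + t = -1 + (-10) = -11; -11 ≥ -12  yes
(9) v - p = -9 - (-1) = -8  yes
(10) abs(14 - (-1)) = 15; 15 ≤ 17  yes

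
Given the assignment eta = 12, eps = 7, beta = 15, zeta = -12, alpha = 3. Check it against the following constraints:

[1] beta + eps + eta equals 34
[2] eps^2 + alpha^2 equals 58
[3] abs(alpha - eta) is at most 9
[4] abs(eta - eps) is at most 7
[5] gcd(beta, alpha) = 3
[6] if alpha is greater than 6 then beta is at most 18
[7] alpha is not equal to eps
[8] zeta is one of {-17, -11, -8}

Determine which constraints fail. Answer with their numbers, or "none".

Constraint 8 does not hold.

[1] beta + eps + eta = 15 + 7 + 12 = 34  OK
[2] eps^2 + alpha^2 = 7^2 + 3^2 = 49 + 9 = 58  OK
[3] abs(3 - 12) = 9; 9 ≤ 9  OK
[4] abs(12 - 7) = 5; 5 ≤ 7  OK
[5] gcd(15, 3) = 3  OK
[6] alpha = 3, not > 6; antecedent false, conditional vacuously true  OK
[7] alpha = 3, eps = 7; distinct  OK
[8] zeta = -12 is not in {-17, -11, -8}  FAIL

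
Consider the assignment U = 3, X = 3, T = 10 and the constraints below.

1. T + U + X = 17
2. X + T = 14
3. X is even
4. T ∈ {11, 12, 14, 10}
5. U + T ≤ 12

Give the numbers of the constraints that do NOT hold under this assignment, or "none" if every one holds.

No — constraints 1, 2, 3, and 5 are not satisfied.

1. T + U + X = 10 + 3 + 3 = 16, not 17 — fails.
2. X + T = 3 + 10 = 13, not 14 — fails.
3. X = 3 is odd — fails.
4. T = 10 is in {11, 12, 14, 10} — holds.
5. U + T = 3 + 10 = 13; 13 > 12, bound 12 not met — fails.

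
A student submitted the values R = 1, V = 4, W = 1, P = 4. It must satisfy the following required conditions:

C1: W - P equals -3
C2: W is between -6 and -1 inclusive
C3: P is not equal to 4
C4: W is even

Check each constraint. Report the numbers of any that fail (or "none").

C1: W - P = 1 - 4 = -3  yes
C2: W = 1 is outside [-6, -1]  no
C3: P = 4, but 4 is required to differ  no
C4: W = 1 is odd  no

Constraints 2, 3, and 4 are violated.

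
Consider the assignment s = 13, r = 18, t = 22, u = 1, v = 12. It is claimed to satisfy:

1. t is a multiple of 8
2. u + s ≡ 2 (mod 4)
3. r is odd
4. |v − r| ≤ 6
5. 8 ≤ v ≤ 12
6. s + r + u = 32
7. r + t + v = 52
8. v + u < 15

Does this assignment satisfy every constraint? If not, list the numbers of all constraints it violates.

1. 22 = 8×2 + 6, so 8 does not divide 22  no
2. u + s = 14; 14 mod 4 = 2  yes
3. r = 18 is even  no
4. |12 − 18| = 6; 6 ≤ 6  yes
5. v = 12 lies in [8, 12]  yes
6. s + r + u = 13 + 18 + 1 = 32  yes
7. r + t + v = 18 + 22 + 12 = 52  yes
8. v + u = 12 + 1 = 13; 13 < 15  yes

Constraints 1, 3 do not hold.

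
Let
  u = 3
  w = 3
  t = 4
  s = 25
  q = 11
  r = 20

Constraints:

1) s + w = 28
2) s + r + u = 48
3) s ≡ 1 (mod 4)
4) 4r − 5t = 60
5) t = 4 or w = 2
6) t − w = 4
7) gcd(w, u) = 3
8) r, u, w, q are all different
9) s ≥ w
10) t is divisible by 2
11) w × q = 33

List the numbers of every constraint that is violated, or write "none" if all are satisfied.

Violated: 6 and 8.

1) s + w = 25 + 3 = 28 — holds.
2) s + r + u = 25 + 20 + 3 = 48 — holds.
3) 25 mod 4 = 1 — holds.
4) 4r − 5t = 4(20) − 5(4) = 60 — holds.
5) t = 4 = 4 (first disjunct) — holds.
6) t − w = 4 − 3 = 1, not 4 — does not hold.
7) gcd(3, 3) = 3 — holds.
8) u = w = 3, not all different — does not hold.
9) s = 25, w = 3; 25 ≥ 3 — holds.
10) 4 / 2 = 2, so 2 divides 4 — holds.
11) w × q = 3 × 11 = 33 — holds.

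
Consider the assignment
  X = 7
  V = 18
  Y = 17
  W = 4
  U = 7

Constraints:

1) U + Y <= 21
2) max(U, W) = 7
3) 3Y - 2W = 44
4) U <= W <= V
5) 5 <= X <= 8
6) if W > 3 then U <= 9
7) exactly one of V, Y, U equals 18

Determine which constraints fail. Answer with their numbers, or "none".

1) U + Y = 7 + 17 = 24; 24 > 21, bound 21 not met  no
2) max(7, 4) = 7  yes
3) 3Y - 2W = 3(17) - 2(4) = 43, not 44  no
4) values 7, 4, 18; U = 7 is not <= W = 4  no
5) X = 7 lies in [5, 8]  yes
6) W = 4 > 3, so we need U ≤ 9; U = 7 ≤ 9  yes
7) V=18, Y=17, U=7; 1 of them equals 18  yes

Constraints 1, 3, and 4 do not hold.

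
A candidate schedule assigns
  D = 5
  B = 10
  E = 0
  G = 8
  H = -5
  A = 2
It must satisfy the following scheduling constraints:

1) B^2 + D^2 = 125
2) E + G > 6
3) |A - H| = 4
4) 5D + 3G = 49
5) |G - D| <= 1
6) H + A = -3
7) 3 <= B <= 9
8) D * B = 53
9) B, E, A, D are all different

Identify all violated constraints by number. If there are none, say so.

Constraints 3, 5, 7, and 8 do not hold.

1) B^2 + D^2 = 10^2 + 5^2 = 100 + 25 = 125  ✓
2) E + G = 0 + 8 = 8; 8 > 6  ✓
3) |2 - (-5)| = 7, not 4  ✗
4) 5D + 3G = 5(5) + 3(8) = 49  ✓
5) |8 - 5| = 3; 3 > 1, exceeds bound 1  ✗
6) H + A = -5 + 2 = -3  ✓
7) B = 10 is outside [3, 9]  ✗
8) D * B = 5 * 10 = 50, not 53  ✗
9) values 10, 0, 2, 5 are pairwise distinct  ✓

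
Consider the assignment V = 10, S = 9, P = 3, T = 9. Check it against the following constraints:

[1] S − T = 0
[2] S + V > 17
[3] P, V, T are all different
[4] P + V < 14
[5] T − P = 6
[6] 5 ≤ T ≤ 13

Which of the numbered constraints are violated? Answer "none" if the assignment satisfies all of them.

All constraints are satisfied.

[1] S − T = 9 − 9 = 0  OK
[2] S + V = 9 + 10 = 19; 19 > 17  OK
[3] values 3, 10, 9 are pairwise distinct  OK
[4] P + V = 3 + 10 = 13; 13 < 14  OK
[5] T − P = 9 − 3 = 6  OK
[6] T = 9 lies in [5, 13]  OK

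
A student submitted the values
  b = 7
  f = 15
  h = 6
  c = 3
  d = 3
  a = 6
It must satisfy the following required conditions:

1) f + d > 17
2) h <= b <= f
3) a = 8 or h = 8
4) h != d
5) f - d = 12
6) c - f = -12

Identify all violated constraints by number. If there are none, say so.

The assignment fails constraint 3.

1) f + d = 15 + 3 = 18; 18 > 17 — holds.
2) values 6 <= 7 <= 15 — holds.
3) a = 6 ≠ 8 and h = 6 ≠ 8; both disjuncts false — does not hold.
4) h = 6, d = 3; distinct — holds.
5) f - d = 15 - 3 = 12 — holds.
6) c - f = 3 - 15 = -12 — holds.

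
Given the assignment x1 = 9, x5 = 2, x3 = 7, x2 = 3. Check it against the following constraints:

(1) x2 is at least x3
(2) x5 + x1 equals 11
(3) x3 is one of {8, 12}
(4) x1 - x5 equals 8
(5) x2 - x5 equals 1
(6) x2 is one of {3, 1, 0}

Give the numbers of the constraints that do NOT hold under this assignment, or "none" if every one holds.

No — constraints 1, 3, 4 are not satisfied.

(1) x2 = 3, x3 = 7; 3 < 7 (want ≥) — fails.
(2) x5 + x1 = 2 + 9 = 11 — holds.
(3) x3 = 7 is not in {8, 12} — fails.
(4) x1 - x5 = 9 - 2 = 7, not 8 — fails.
(5) x2 - x5 = 3 - 2 = 1 — holds.
(6) x2 = 3 is in {3, 1, 0} — holds.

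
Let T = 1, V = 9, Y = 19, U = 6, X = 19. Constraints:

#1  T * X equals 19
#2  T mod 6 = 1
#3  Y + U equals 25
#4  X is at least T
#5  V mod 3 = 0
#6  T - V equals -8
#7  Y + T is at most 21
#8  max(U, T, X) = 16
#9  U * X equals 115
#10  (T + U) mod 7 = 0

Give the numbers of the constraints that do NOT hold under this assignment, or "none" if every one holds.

#1 T * X = 1 * 19 = 19 — OK.
#2 1 mod 6 = 1 — OK.
#3 Y + U = 19 + 6 = 25 — OK.
#4 X = 19, T = 1; 19 ≥ 1 — OK.
#5 9 mod 3 = 0 — OK.
#6 T - V = 1 - 9 = -8 — OK.
#7 Y + T = 19 + 1 = 20; 20 ≤ 21 — OK.
#8 max(6, 1, 19) = 19, not 16 — violated.
#9 U * X = 6 * 19 = 114, not 115 — violated.
#10 T + U = 7; 7 mod 7 = 0 — OK.

Constraints 8 and 9 do not hold.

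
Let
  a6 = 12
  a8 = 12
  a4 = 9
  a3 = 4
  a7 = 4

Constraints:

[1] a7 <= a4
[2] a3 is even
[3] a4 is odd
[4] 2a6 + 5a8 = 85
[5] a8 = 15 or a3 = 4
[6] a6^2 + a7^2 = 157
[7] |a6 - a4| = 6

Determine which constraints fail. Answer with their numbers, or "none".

[1] a7 = 4, a4 = 9; 4 ≤ 9 — OK.
[2] a3 = 4 is even — OK.
[3] a4 = 9 is odd — OK.
[4] 2a6 + 5a8 = 2(12) + 5(12) = 84, not 85 — violated.
[5] a8 = 12 ≠ 15, but a3 = 4 = 4 (second disjunct) — OK.
[6] a6^2 + a7^2 = 12^2 + 4^2 = 144 + 16 = 160, not 157 — violated.
[7] |12 - 9| = 3, not 6 — violated.

Violated: 4, 6, 7.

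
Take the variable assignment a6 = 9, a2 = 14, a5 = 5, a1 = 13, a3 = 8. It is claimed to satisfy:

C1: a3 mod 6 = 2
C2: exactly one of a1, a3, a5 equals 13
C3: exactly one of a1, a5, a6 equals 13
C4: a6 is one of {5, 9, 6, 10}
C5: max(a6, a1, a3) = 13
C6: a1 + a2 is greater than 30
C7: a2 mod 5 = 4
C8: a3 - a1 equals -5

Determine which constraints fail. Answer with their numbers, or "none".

C1: 8 mod 6 = 2  true
C2: a1=13, a3=8, a5=5; 1 of them equals 13  true
C3: a1=13, a5=5, a6=9; 1 of them equals 13  true
C4: a6 = 9 is in {5, 9, 6, 10}  true
C5: max(9, 13, 8) = 13  true
C6: a1 + a2 = 13 + 14 = 27; 27 ≤ 30, bound 30 not met  false
C7: 14 mod 5 = 4  true
C8: a3 - a1 = 8 - 13 = -5  true

Violated: 6.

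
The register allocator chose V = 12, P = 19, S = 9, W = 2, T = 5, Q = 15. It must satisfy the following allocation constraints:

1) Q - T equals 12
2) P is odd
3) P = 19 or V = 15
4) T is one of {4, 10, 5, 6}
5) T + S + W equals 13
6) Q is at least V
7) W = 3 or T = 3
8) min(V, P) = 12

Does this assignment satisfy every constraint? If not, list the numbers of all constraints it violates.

1) Q - T = 15 - 5 = 10, not 12 — violated.
2) P = 19 is odd — OK.
3) P = 19 = 19 (first disjunct) — OK.
4) T = 5 is in {4, 10, 5, 6} — OK.
5) T + S + W = 5 + 9 + 2 = 16, not 13 — violated.
6) Q = 15, V = 12; 15 ≥ 12 — OK.
7) W = 2 ≠ 3 and T = 5 ≠ 3; both disjuncts false — violated.
8) min(12, 19) = 12 — OK.

No — constraints 1, 5, 7 are not satisfied.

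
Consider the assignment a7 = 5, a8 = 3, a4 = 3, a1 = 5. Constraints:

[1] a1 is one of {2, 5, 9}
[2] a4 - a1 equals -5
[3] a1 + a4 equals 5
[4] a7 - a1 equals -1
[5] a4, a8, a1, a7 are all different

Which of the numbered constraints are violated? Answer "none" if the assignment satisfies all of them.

The assignment fails constraints 2, 3, 4, 5.

[1] a1 = 5 is in {2, 5, 9} — holds.
[2] a4 - a1 = 3 - 5 = -2, not -5 — fails.
[3] a1 + a4 = 5 + 3 = 8, not 5 — fails.
[4] a7 - a1 = 5 - 5 = 0, not -1 — fails.
[5] a4 = a8 = 3, not all different — fails.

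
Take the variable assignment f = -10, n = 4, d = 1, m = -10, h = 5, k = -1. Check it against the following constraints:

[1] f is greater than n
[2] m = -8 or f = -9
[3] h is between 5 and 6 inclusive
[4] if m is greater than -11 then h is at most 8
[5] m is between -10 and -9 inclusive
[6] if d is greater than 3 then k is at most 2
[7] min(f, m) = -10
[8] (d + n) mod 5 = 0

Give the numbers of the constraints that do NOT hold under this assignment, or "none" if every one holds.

Constraints 1 and 2 are violated.

[1] f = -10, n = 4; -10 ≤ 4 (want >)  no
[2] m = -10 ≠ -8 and f = -10 ≠ -9; both disjuncts false  no
[3] h = 5 lies in [5, 6]  yes
[4] m = -10 > -11, so we need h ≤ 8; h = 5 ≤ 8  yes
[5] m = -10 lies in [-10, -9]  yes
[6] d = 1, not > 3; antecedent false, conditional vacuously true  yes
[7] min(-10, -10) = -10  yes
[8] d + n = 5; 5 mod 5 = 0  yes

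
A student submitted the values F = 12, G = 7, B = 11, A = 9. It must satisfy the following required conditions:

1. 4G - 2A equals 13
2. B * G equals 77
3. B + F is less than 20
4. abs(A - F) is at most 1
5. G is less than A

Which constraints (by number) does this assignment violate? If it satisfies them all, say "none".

Violated: 1, 3, and 4.

1. 4G - 2A = 4(7) - 2(9) = 10, not 13 — violated.
2. B * G = 11 * 7 = 77 — satisfied.
3. B + F = 11 + 12 = 23; 23 ≥ 20, bound 20 not met — violated.
4. abs(9 - 12) = 3; 3 > 1, exceeds bound 1 — violated.
5. G = 7, A = 9; 7 < 9 — satisfied.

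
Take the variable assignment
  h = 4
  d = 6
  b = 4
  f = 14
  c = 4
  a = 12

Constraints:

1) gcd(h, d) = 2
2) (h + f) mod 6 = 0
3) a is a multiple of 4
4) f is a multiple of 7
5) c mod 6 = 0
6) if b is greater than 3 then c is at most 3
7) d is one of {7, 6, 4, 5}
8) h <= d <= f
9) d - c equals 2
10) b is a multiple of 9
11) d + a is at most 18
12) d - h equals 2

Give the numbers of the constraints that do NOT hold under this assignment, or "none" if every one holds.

Violated: 5, 6, and 10.

1) gcd(4, 6) = 2  ✔
2) h + f = 18; 18 mod 6 = 0  ✔
3) 12 / 4 = 3, so 4 divides 12  ✔
4) 14 / 7 = 2, so 7 divides 14  ✔
5) 4 mod 6 = 4, not 0  ✘
6) b = 4 > 3, so we need c ≤ 3; but c = 4 > 3  ✘
7) d = 6 is in {7, 6, 4, 5}  ✔
8) values 4 <= 6 <= 14  ✔
9) d - c = 6 - 4 = 2  ✔
10) 4 = 9*0 + 4, so 9 does not divide 4  ✘
11) d + a = 6 + 12 = 18; 18 ≤ 18  ✔
12) d - h = 6 - 4 = 2  ✔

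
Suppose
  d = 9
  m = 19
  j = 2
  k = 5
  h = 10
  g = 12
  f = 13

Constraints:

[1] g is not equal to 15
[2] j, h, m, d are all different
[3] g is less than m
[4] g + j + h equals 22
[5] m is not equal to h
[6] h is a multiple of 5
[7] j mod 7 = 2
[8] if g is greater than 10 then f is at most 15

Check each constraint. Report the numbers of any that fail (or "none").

[1] g = 12, and 12 ≠ 15  ✔
[2] values 2, 10, 19, 9 are pairwise distinct  ✔
[3] g = 12, m = 19; 12 < 19  ✔
[4] g + j + h = 12 + 2 + 10 = 24, not 22  ✘
[5] m = 19, h = 10; distinct  ✔
[6] 10 / 5 = 2, so 5 divides 10  ✔
[7] 2 mod 7 = 2  ✔
[8] g = 12 > 10, so we need f ≤ 15; f = 13 ≤ 15  ✔

Constraint 4 does not hold.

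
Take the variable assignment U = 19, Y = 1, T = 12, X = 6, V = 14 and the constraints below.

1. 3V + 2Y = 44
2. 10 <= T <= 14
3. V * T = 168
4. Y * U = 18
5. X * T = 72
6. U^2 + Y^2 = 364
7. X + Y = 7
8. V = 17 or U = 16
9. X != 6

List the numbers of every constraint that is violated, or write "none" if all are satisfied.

1. 3V + 2Y = 3(14) + 2(1) = 44  OK
2. T = 12 lies in [10, 14]  OK
3. V * T = 14 * 12 = 168  OK
4. Y * U = 1 * 19 = 19, not 18  FAIL
5. X * T = 6 * 12 = 72  OK
6. U^2 + Y^2 = 19^2 + 1^2 = 361 + 1 = 362, not 364  FAIL
7. X + Y = 6 + 1 = 7  OK
8. V = 14 ≠ 17 and U = 19 ≠ 16; both disjuncts false  FAIL
9. X = 6, but 6 is required to differ  FAIL

Constraints 4, 6, 8, and 9 do not hold.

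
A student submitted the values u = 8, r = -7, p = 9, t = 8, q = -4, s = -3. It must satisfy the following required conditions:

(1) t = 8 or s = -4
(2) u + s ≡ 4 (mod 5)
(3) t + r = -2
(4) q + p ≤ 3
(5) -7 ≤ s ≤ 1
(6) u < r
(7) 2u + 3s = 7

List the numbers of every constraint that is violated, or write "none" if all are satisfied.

(1) t = 8 = 8 (first disjunct)  yes
(2) u + s = 5; 5 mod 5 = 0, not 4  no
(3) t + r = 8 + (-7) = 1, not -2  no
(4) q + p = -4 + 9 = 5; 5 > 3, bound 3 not met  no
(5) s = -3 lies in [-7, 1]  yes
(6) u = 8, r = -7; 8 ≥ -7 (want <)  no
(7) 2u + 3s = 2(8) + 3(-3) = 7  yes

No — constraints 2, 3, 4, and 6 are not satisfied.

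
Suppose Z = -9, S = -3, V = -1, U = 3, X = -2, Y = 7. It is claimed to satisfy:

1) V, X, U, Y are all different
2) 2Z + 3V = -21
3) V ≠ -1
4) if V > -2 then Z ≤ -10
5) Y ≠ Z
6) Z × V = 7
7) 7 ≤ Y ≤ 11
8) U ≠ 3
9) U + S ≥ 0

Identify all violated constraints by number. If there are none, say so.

No — constraints 3, 4, 6, and 8 are not satisfied.

1) values -1, -2, 3, 7 are pairwise distinct — holds.
2) 2Z + 3V = 2(-9) + 3(-1) = -21 — holds.
3) V = -1, but -1 is required to differ — does not hold.
4) V = -1 > -2, so we need Z ≤ -10; but Z = -9 > -10 — does not hold.
5) Y = 7, Z = -9; distinct — holds.
6) Z × V = -9 × (-1) = 9, not 7 — does not hold.
7) Y = 7 lies in [7, 11] — holds.
8) U = 3, but 3 is required to differ — does not hold.
9) U + S = 3 + (-3) = 0; 0 ≥ 0 — holds.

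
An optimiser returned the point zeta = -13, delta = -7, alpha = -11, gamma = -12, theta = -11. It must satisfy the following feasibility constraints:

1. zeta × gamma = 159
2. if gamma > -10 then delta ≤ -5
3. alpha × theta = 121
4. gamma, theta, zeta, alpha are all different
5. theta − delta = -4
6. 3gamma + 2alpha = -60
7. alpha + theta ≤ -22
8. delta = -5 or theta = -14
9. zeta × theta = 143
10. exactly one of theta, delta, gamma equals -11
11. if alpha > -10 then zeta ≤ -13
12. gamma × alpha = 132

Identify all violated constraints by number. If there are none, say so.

Constraints 1, 4, 6, and 8 are violated.

1. zeta × gamma = -13 × (-12) = 156, not 159 — violated.
2. gamma = -12, not > -10; antecedent false, conditional vacuously true — satisfied.
3. alpha × theta = -11 × (-11) = 121 — satisfied.
4. theta = alpha = -11, not all different — violated.
5. theta − delta = -11 − (-7) = -4 — satisfied.
6. 3gamma + 2alpha = 3(-12) + 2(-11) = -58, not -60 — violated.
7. alpha + theta = -11 + (-11) = -22; -22 ≤ -22 — satisfied.
8. delta = -7 ≠ -5 and theta = -11 ≠ -14; both disjuncts false — violated.
9. zeta × theta = -13 × (-11) = 143 — satisfied.
10. theta=-11, delta=-7, gamma=-12; 1 of them equals -11 — satisfied.
11. alpha = -11, not > -10; antecedent false, conditional vacuously true — satisfied.
12. gamma × alpha = -12 × (-11) = 132 — satisfied.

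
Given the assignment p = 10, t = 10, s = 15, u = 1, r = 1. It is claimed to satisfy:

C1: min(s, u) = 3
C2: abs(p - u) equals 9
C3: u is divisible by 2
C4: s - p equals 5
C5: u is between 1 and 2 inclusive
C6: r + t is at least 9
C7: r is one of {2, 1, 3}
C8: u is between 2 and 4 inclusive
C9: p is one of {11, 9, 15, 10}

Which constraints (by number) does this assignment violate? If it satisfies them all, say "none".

C1: min(15, 1) = 1, not 3 — violated.
C2: abs(10 - 1) = 9 — satisfied.
C3: 1 = 2*0 + 1, so 2 does not divide 1 — violated.
C4: s - p = 15 - 10 = 5 — satisfied.
C5: u = 1 lies in [1, 2] — satisfied.
C6: r + t = 1 + 10 = 11; 11 ≥ 9 — satisfied.
C7: r = 1 is in {2, 1, 3} — satisfied.
C8: u = 1 is outside [2, 4] — violated.
C9: p = 10 is in {11, 9, 15, 10} — satisfied.

Constraints 1, 3, and 8 are violated.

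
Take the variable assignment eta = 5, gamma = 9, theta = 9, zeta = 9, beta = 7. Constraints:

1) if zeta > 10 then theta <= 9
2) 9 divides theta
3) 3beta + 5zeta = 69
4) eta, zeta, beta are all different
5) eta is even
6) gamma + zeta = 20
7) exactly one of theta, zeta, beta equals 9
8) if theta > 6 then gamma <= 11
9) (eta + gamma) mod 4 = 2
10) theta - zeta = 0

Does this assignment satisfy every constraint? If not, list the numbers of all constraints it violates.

Constraints 3, 5, 6, and 7 do not hold.

1) zeta = 9, not > 10; antecedent false, conditional vacuously true  yes
2) 9 / 9 = 1, so 9 divides 9  yes
3) 3beta + 5zeta = 3(7) + 5(9) = 66, not 69  no
4) values 5, 9, 7 are pairwise distinct  yes
5) eta = 5 is odd  no
6) gamma + zeta = 9 + 9 = 18, not 20  no
7) theta=9, zeta=9, beta=7; 2 of them equal 9, not exactly one  no
8) theta = 9 > 6, so we need gamma ≤ 11; gamma = 9 ≤ 11  yes
9) eta + gamma = 14; 14 mod 4 = 2  yes
10) theta - zeta = 9 - 9 = 0  yes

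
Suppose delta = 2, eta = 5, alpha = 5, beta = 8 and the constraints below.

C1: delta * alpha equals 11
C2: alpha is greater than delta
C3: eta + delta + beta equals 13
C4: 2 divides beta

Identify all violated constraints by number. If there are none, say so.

C1: delta * alpha = 2 * 5 = 10, not 11 — fails.
C2: alpha = 5, delta = 2; 5 > 2 — holds.
C3: eta + delta + beta = 5 + 2 + 8 = 15, not 13 — fails.
C4: 8 / 2 = 4, so 2 divides 8 — holds.

No — constraints 1 and 3 are not satisfied.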